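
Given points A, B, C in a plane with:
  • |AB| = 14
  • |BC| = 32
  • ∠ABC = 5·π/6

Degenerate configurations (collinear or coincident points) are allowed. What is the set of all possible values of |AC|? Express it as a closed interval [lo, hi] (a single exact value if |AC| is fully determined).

|AC| = 2·√(112·√(3) + 305)  (≈ 44.6762)

|AB| ∈ {14}
|BC| ∈ {32}
|AC| ∈ {2·√(112·√(3) + 305)}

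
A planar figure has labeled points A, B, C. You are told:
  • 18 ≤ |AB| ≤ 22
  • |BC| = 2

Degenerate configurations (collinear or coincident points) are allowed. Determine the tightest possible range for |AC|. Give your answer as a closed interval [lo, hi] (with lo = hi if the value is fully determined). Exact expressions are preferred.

|AC| ∈ [16, 24]  (≈ [16.0000, 24.0000])

|AB| ∈ [18, 22]
|BC| ∈ {2}
|AC| ∈ [16, 24]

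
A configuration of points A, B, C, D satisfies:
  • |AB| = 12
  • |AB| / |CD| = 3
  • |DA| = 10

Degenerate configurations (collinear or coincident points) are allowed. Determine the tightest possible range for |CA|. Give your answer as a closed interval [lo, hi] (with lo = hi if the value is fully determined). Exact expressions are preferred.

|CA| ∈ [6, 14]  (≈ [6.0000, 14.0000])

|AB| ∈ {12}
|AD| ∈ {10}
|CD| ∈ {4}
|BD| ∈ [2, 22]
|AC| ∈ [6, 14]
|BC| ∈ [0, 26]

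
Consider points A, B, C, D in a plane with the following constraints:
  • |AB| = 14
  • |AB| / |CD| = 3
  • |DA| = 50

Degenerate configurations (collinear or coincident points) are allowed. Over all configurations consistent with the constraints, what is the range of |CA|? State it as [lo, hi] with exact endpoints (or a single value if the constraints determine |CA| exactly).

|CA| ∈ [136/3, 164/3]  (≈ [45.3333, 54.6667])

|AB| ∈ {14}
|AD| ∈ {50}
|CD| ∈ {14/3}
|BD| ∈ [36, 64]
|AC| ∈ [136/3, 164/3]
|BC| ∈ [94/3, 206/3]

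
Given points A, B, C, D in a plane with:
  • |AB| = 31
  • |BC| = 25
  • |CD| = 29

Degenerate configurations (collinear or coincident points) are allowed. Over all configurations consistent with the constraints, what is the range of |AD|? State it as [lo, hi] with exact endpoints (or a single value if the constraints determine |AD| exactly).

|AD| ∈ [0, 85]  (≈ [0.0000, 85.0000])

|AB| ∈ {31}
|BC| ∈ {25}
|CD| ∈ {29}
|AC| ∈ [6, 56]
|BD| ∈ [4, 54]
|AD| ∈ [0, 85]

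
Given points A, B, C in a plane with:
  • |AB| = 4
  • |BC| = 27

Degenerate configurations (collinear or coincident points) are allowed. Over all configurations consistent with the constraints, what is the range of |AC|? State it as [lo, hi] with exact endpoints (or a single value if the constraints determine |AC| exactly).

|AB| ∈ {4}
|BC| ∈ {27}
|AC| ∈ [23, 31]

|AC| ∈ [23, 31]  (≈ [23.0000, 31.0000])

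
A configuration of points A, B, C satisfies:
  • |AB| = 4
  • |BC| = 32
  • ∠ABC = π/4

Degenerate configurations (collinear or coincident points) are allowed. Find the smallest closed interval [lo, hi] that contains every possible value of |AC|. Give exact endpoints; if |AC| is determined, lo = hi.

|AC| = 4·√(65 - 8·√(2))  (≈ 29.3084)

|AB| ∈ {4}
|BC| ∈ {32}
|AC| ∈ {4·√(65 - 8·√(2))}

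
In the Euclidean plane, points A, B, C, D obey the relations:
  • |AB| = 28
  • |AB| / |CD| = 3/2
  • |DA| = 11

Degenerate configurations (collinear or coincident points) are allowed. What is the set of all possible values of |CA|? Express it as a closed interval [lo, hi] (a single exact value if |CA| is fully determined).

|CA| ∈ [23/3, 89/3]  (≈ [7.6667, 29.6667])

|AB| ∈ {28}
|AD| ∈ {11}
|CD| ∈ {56/3}
|BD| ∈ [17, 39]
|AC| ∈ [23/3, 89/3]
|BC| ∈ [0, 173/3]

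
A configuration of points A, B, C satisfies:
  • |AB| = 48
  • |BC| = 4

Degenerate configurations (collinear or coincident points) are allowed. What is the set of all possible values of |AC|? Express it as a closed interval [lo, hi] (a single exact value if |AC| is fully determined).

|AC| ∈ [44, 52]  (≈ [44.0000, 52.0000])

|AB| ∈ {48}
|BC| ∈ {4}
|AC| ∈ [44, 52]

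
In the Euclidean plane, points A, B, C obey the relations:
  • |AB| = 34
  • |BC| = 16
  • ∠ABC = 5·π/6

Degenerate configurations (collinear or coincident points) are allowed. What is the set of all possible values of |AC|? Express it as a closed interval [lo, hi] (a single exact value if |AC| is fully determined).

|AC| = 2·√(136·√(3) + 353)  (≈ 48.5205)

|AB| ∈ {34}
|BC| ∈ {16}
|AC| ∈ {2·√(136·√(3) + 353)}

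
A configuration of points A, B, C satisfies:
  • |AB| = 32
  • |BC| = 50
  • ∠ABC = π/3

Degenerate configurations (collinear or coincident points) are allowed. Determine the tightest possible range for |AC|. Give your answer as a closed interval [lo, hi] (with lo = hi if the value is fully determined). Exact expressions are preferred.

|AB| ∈ {32}
|BC| ∈ {50}
|AC| ∈ {2·√(481)}

|AC| = 2·√(481)  (≈ 43.8634)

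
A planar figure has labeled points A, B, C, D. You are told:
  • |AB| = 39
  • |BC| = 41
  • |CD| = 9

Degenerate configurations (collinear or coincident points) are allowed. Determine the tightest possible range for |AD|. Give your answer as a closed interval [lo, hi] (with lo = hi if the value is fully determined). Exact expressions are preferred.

|AB| ∈ {39}
|BC| ∈ {41}
|CD| ∈ {9}
|AC| ∈ [2, 80]
|BD| ∈ [32, 50]
|AD| ∈ [0, 89]

|AD| ∈ [0, 89]  (≈ [0.0000, 89.0000])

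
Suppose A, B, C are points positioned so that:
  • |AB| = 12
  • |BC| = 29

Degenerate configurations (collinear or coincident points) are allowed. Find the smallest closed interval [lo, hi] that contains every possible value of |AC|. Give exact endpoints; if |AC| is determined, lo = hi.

|AB| ∈ {12}
|BC| ∈ {29}
|AC| ∈ [17, 41]

|AC| ∈ [17, 41]  (≈ [17.0000, 41.0000])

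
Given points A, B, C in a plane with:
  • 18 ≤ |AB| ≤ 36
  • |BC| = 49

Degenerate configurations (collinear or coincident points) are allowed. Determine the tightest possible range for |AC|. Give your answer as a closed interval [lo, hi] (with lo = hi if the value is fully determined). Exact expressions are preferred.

|AB| ∈ [18, 36]
|BC| ∈ {49}
|AC| ∈ [13, 85]

|AC| ∈ [13, 85]  (≈ [13.0000, 85.0000])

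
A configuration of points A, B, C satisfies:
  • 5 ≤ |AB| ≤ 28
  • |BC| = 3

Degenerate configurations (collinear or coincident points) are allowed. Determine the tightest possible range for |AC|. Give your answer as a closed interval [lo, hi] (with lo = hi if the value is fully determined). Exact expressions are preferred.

|AC| ∈ [2, 31]  (≈ [2.0000, 31.0000])

|AB| ∈ [5, 28]
|BC| ∈ {3}
|AC| ∈ [2, 31]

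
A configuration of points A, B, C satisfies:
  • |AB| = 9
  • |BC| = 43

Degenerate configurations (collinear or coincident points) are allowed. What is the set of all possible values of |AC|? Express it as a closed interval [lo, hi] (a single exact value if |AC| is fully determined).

|AC| ∈ [34, 52]  (≈ [34.0000, 52.0000])

|AB| ∈ {9}
|BC| ∈ {43}
|AC| ∈ [34, 52]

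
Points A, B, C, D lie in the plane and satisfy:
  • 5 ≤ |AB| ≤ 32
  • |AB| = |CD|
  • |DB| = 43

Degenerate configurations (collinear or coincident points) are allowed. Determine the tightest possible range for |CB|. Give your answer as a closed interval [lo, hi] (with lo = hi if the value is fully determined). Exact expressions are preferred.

|AB| ∈ [5, 32]
|BD| ∈ {43}
|CD| ∈ [5, 32]
|AD| ∈ [11, 75]
|BC| ∈ [11, 75]
|AC| ∈ [0, 107]

|CB| ∈ [11, 75]  (≈ [11.0000, 75.0000])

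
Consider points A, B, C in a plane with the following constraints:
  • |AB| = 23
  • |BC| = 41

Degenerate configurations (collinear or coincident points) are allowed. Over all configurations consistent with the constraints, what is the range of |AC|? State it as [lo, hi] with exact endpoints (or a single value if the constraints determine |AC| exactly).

|AC| ∈ [18, 64]  (≈ [18.0000, 64.0000])

|AB| ∈ {23}
|BC| ∈ {41}
|AC| ∈ [18, 64]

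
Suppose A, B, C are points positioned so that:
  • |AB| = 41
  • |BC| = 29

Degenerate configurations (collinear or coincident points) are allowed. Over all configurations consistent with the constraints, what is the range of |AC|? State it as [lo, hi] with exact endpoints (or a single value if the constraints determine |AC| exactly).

|AC| ∈ [12, 70]  (≈ [12.0000, 70.0000])

|AB| ∈ {41}
|BC| ∈ {29}
|AC| ∈ [12, 70]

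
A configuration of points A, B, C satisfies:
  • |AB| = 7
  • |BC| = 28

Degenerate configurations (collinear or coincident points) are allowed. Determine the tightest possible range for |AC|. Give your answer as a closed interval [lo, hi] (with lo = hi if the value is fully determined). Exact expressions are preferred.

|AB| ∈ {7}
|BC| ∈ {28}
|AC| ∈ [21, 35]

|AC| ∈ [21, 35]  (≈ [21.0000, 35.0000])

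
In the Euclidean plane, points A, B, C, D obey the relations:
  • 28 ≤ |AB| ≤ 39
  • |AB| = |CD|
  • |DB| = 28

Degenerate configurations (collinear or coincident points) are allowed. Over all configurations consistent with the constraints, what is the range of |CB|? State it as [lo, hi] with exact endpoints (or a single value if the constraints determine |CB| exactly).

|CB| ∈ [0, 67]  (≈ [0.0000, 67.0000])

|AB| ∈ [28, 39]
|BD| ∈ {28}
|CD| ∈ [28, 39]
|AD| ∈ [0, 67]
|BC| ∈ [0, 67]
|AC| ∈ [0, 106]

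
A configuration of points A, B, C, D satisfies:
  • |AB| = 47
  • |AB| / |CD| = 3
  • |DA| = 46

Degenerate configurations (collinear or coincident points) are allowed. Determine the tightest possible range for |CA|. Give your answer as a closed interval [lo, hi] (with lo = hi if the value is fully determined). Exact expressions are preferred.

|AB| ∈ {47}
|AD| ∈ {46}
|CD| ∈ {47/3}
|BD| ∈ [1, 93]
|AC| ∈ [91/3, 185/3]
|BC| ∈ [0, 326/3]

|CA| ∈ [91/3, 185/3]  (≈ [30.3333, 61.6667])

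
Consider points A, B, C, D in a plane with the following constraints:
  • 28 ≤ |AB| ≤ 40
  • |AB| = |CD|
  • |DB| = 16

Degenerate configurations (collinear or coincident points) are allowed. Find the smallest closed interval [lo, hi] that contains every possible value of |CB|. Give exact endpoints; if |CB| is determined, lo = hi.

|CB| ∈ [12, 56]  (≈ [12.0000, 56.0000])

|AB| ∈ [28, 40]
|BD| ∈ {16}
|CD| ∈ [28, 40]
|AD| ∈ [12, 56]
|BC| ∈ [12, 56]
|AC| ∈ [0, 96]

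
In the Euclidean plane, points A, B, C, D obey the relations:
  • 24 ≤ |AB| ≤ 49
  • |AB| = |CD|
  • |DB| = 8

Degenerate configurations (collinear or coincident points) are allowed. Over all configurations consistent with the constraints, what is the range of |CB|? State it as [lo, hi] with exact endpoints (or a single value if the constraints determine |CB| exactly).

|CB| ∈ [16, 57]  (≈ [16.0000, 57.0000])

|AB| ∈ [24, 49]
|BD| ∈ {8}
|CD| ∈ [24, 49]
|AD| ∈ [16, 57]
|BC| ∈ [16, 57]
|AC| ∈ [0, 106]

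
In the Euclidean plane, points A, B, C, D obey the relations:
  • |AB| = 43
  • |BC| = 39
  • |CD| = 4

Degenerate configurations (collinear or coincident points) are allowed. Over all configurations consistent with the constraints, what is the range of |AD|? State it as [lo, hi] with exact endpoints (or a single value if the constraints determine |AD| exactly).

|AB| ∈ {43}
|BC| ∈ {39}
|CD| ∈ {4}
|AC| ∈ [4, 82]
|BD| ∈ [35, 43]
|AD| ∈ [0, 86]

|AD| ∈ [0, 86]  (≈ [0.0000, 86.0000])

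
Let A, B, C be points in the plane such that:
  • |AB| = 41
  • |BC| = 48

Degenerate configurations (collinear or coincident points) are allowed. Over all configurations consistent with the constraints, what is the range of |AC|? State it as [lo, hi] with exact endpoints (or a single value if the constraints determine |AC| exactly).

|AC| ∈ [7, 89]  (≈ [7.0000, 89.0000])

|AB| ∈ {41}
|BC| ∈ {48}
|AC| ∈ [7, 89]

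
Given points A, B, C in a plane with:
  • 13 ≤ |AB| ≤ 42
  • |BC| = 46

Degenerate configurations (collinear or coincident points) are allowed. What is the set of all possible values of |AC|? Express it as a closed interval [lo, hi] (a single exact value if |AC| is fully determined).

|AB| ∈ [13, 42]
|BC| ∈ {46}
|AC| ∈ [4, 88]

|AC| ∈ [4, 88]  (≈ [4.0000, 88.0000])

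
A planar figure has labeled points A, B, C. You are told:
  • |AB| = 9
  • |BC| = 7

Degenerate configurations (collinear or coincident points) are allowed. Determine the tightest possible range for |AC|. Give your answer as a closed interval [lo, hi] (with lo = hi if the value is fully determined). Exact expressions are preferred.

|AB| ∈ {9}
|BC| ∈ {7}
|AC| ∈ [2, 16]

|AC| ∈ [2, 16]  (≈ [2.0000, 16.0000])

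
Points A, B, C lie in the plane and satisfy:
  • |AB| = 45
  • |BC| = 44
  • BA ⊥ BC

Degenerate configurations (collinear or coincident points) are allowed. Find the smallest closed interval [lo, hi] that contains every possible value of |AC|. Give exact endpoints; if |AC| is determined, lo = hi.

|AB| ∈ {45}
|BC| ∈ {44}
|AC| ∈ {√(3961)}

|AC| = √(3961)  (≈ 62.9365)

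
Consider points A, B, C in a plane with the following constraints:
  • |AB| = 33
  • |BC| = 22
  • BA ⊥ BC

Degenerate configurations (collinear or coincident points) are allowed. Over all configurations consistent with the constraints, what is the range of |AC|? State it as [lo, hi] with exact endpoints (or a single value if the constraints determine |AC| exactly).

|AC| = 11·√(13)  (≈ 39.6611)

|AB| ∈ {33}
|BC| ∈ {22}
|AC| ∈ {11·√(13)}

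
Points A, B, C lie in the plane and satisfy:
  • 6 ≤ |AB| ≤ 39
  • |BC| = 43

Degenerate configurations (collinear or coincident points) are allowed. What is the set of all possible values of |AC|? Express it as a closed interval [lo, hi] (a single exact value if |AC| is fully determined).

|AC| ∈ [4, 82]  (≈ [4.0000, 82.0000])

|AB| ∈ [6, 39]
|BC| ∈ {43}
|AC| ∈ [4, 82]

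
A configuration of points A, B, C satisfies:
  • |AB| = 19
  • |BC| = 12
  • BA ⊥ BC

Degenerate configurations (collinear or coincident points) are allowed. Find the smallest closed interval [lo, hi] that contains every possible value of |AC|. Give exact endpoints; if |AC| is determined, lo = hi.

|AC| = √(505)  (≈ 22.4722)

|AB| ∈ {19}
|BC| ∈ {12}
|AC| ∈ {√(505)}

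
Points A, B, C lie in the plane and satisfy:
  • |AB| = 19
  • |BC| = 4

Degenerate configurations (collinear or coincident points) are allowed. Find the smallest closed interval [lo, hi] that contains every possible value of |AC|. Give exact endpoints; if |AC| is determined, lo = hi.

|AB| ∈ {19}
|BC| ∈ {4}
|AC| ∈ [15, 23]

|AC| ∈ [15, 23]  (≈ [15.0000, 23.0000])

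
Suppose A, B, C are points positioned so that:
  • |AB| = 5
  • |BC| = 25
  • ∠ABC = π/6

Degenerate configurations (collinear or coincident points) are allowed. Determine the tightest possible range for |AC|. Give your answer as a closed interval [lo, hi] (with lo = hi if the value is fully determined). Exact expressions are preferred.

|AB| ∈ {5}
|BC| ∈ {25}
|AC| ∈ {5·√(26 - 5·√(3))}

|AC| = 5·√(26 - 5·√(3))  (≈ 20.8205)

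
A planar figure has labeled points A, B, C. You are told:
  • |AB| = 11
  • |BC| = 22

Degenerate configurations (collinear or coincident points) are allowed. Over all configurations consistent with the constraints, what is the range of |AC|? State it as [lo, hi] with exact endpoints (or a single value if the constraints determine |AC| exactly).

|AC| ∈ [11, 33]  (≈ [11.0000, 33.0000])

|AB| ∈ {11}
|BC| ∈ {22}
|AC| ∈ [11, 33]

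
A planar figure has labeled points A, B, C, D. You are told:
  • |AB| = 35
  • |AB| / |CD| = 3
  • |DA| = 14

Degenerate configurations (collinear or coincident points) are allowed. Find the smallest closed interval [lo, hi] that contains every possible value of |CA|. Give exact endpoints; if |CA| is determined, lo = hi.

|CA| ∈ [7/3, 77/3]  (≈ [2.3333, 25.6667])

|AB| ∈ {35}
|AD| ∈ {14}
|CD| ∈ {35/3}
|BD| ∈ [21, 49]
|AC| ∈ [7/3, 77/3]
|BC| ∈ [28/3, 182/3]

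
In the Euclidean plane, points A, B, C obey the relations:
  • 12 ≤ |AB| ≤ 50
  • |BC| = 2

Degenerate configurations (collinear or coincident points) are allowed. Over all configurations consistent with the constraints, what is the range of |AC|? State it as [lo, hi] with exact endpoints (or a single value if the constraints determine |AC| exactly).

|AC| ∈ [10, 52]  (≈ [10.0000, 52.0000])

|AB| ∈ [12, 50]
|BC| ∈ {2}
|AC| ∈ [10, 52]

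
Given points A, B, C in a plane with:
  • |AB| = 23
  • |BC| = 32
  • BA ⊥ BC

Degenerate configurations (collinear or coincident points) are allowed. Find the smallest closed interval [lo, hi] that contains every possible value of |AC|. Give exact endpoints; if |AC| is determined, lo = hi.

|AB| ∈ {23}
|BC| ∈ {32}
|AC| ∈ {√(1553)}

|AC| = √(1553)  (≈ 39.4081)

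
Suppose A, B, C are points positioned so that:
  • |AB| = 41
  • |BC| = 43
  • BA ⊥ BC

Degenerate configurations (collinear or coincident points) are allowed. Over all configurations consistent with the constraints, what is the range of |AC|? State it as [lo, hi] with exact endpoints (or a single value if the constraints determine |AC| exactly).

|AC| = √(3530)  (≈ 59.4138)

|AB| ∈ {41}
|BC| ∈ {43}
|AC| ∈ {√(3530)}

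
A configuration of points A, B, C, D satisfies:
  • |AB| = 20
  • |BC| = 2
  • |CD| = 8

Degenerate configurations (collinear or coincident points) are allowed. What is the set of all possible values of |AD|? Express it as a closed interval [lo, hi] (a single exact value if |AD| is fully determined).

|AD| ∈ [10, 30]  (≈ [10.0000, 30.0000])

|AB| ∈ {20}
|BC| ∈ {2}
|CD| ∈ {8}
|AC| ∈ [18, 22]
|BD| ∈ [6, 10]
|AD| ∈ [10, 30]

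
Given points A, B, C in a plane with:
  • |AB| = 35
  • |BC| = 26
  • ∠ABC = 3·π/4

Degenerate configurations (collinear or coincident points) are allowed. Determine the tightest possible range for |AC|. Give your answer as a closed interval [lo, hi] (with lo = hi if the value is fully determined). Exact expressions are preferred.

|AC| = √(910·√(2) + 1901)  (≈ 56.4618)

|AB| ∈ {35}
|BC| ∈ {26}
|AC| ∈ {√(910·√(2) + 1901)}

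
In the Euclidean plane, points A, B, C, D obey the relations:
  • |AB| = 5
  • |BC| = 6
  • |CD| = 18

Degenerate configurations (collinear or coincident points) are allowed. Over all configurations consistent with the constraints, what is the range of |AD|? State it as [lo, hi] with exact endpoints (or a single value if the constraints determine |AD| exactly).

|AD| ∈ [7, 29]  (≈ [7.0000, 29.0000])

|AB| ∈ {5}
|BC| ∈ {6}
|CD| ∈ {18}
|AC| ∈ [1, 11]
|BD| ∈ [12, 24]
|AD| ∈ [7, 29]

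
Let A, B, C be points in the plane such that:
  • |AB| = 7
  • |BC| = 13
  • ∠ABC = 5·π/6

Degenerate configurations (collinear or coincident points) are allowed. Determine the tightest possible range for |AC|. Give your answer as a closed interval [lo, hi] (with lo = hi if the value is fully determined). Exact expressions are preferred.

|AC| = √(91·√(3) + 218)  (≈ 19.3808)

|AB| ∈ {7}
|BC| ∈ {13}
|AC| ∈ {√(91·√(3) + 218)}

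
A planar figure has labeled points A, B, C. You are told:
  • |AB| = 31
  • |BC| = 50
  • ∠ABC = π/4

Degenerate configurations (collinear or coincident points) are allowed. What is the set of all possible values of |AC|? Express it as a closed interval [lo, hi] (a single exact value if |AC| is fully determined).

|AC| = √(3461 - 1550·√(2))  (≈ 35.6226)

|AB| ∈ {31}
|BC| ∈ {50}
|AC| ∈ {√(3461 - 1550·√(2))}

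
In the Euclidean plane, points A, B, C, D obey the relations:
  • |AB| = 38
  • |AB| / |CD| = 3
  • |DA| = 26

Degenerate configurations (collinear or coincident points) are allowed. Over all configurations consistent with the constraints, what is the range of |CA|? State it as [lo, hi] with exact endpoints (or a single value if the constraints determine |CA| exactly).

|CA| ∈ [40/3, 116/3]  (≈ [13.3333, 38.6667])

|AB| ∈ {38}
|AD| ∈ {26}
|CD| ∈ {38/3}
|BD| ∈ [12, 64]
|AC| ∈ [40/3, 116/3]
|BC| ∈ [0, 230/3]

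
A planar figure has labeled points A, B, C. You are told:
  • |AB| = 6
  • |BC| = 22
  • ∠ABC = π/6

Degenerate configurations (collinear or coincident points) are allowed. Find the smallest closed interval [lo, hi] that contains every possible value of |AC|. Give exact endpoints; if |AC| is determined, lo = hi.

|AC| = 2·√(130 - 33·√(3))  (≈ 17.0695)

|AB| ∈ {6}
|BC| ∈ {22}
|AC| ∈ {2·√(130 - 33·√(3))}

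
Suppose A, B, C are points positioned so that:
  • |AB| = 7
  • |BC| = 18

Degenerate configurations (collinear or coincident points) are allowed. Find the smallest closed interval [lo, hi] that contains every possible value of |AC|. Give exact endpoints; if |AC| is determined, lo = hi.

|AB| ∈ {7}
|BC| ∈ {18}
|AC| ∈ [11, 25]

|AC| ∈ [11, 25]  (≈ [11.0000, 25.0000])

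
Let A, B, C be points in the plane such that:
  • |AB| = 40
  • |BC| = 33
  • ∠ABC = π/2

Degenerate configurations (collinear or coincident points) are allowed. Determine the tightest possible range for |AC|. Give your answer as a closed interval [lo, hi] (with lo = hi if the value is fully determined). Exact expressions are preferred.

|AB| ∈ {40}
|BC| ∈ {33}
|AC| ∈ {√(2689)}

|AC| = √(2689)  (≈ 51.8556)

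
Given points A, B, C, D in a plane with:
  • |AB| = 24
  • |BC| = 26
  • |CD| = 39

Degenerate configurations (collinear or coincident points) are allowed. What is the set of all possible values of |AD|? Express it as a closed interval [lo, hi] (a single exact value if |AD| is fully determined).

|AD| ∈ [0, 89]  (≈ [0.0000, 89.0000])

|AB| ∈ {24}
|BC| ∈ {26}
|CD| ∈ {39}
|AC| ∈ [2, 50]
|BD| ∈ [13, 65]
|AD| ∈ [0, 89]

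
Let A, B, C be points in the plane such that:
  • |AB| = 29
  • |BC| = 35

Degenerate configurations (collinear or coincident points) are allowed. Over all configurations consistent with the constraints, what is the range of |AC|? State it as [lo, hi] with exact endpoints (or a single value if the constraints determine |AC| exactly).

|AB| ∈ {29}
|BC| ∈ {35}
|AC| ∈ [6, 64]

|AC| ∈ [6, 64]  (≈ [6.0000, 64.0000])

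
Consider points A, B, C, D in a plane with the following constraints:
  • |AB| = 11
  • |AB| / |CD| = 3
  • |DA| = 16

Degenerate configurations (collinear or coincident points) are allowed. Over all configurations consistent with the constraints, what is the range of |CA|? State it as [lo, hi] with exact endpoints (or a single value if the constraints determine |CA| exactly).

|CA| ∈ [37/3, 59/3]  (≈ [12.3333, 19.6667])

|AB| ∈ {11}
|AD| ∈ {16}
|CD| ∈ {11/3}
|BD| ∈ [5, 27]
|AC| ∈ [37/3, 59/3]
|BC| ∈ [4/3, 92/3]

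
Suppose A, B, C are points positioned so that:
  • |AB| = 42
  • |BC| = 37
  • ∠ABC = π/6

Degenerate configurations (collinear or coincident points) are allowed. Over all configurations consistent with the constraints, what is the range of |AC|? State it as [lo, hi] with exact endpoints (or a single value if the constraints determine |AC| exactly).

|AB| ∈ {42}
|BC| ∈ {37}
|AC| ∈ {√(3133 - 1554·√(3))}

|AC| = √(3133 - 1554·√(3))  (≈ 21.0094)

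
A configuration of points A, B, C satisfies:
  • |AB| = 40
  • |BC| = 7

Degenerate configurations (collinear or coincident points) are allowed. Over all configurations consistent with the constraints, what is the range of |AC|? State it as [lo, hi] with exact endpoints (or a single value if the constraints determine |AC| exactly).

|AB| ∈ {40}
|BC| ∈ {7}
|AC| ∈ [33, 47]

|AC| ∈ [33, 47]  (≈ [33.0000, 47.0000])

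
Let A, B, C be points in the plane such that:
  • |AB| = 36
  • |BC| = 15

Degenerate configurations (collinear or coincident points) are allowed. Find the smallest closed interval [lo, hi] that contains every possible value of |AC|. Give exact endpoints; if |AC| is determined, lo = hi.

|AC| ∈ [21, 51]  (≈ [21.0000, 51.0000])

|AB| ∈ {36}
|BC| ∈ {15}
|AC| ∈ [21, 51]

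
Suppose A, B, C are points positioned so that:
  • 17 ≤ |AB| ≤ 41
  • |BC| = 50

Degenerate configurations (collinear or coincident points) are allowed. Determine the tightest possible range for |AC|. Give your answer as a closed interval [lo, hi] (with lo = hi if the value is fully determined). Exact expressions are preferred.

|AB| ∈ [17, 41]
|BC| ∈ {50}
|AC| ∈ [9, 91]

|AC| ∈ [9, 91]  (≈ [9.0000, 91.0000])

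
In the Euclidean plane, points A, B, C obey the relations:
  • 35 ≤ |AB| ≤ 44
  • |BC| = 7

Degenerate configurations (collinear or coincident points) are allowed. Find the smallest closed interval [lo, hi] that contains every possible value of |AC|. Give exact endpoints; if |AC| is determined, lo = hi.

|AC| ∈ [28, 51]  (≈ [28.0000, 51.0000])

|AB| ∈ [35, 44]
|BC| ∈ {7}
|AC| ∈ [28, 51]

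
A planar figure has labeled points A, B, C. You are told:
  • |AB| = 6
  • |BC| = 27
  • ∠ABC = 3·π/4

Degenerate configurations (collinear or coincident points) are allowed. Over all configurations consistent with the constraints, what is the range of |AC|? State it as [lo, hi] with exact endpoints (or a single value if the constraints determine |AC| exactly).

|AC| = 3·√(18·√(2) + 85)  (≈ 31.5294)

|AB| ∈ {6}
|BC| ∈ {27}
|AC| ∈ {3·√(18·√(2) + 85)}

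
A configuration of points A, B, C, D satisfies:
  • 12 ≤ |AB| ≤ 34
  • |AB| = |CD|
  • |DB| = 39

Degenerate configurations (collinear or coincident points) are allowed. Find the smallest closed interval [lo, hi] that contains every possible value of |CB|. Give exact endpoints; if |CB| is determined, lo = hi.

|CB| ∈ [5, 73]  (≈ [5.0000, 73.0000])

|AB| ∈ [12, 34]
|BD| ∈ {39}
|CD| ∈ [12, 34]
|AD| ∈ [5, 73]
|BC| ∈ [5, 73]
|AC| ∈ [0, 107]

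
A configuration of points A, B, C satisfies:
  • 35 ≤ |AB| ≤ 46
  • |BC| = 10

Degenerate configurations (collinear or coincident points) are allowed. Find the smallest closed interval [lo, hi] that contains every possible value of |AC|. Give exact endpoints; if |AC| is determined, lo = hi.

|AC| ∈ [25, 56]  (≈ [25.0000, 56.0000])

|AB| ∈ [35, 46]
|BC| ∈ {10}
|AC| ∈ [25, 56]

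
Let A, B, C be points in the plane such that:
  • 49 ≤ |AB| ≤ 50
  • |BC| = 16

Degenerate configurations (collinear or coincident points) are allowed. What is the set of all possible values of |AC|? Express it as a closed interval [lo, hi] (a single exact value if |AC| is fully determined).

|AB| ∈ [49, 50]
|BC| ∈ {16}
|AC| ∈ [33, 66]

|AC| ∈ [33, 66]  (≈ [33.0000, 66.0000])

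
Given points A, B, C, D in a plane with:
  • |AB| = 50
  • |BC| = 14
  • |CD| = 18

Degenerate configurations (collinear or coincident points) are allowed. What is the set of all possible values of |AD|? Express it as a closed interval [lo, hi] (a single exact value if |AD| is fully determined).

|AB| ∈ {50}
|BC| ∈ {14}
|CD| ∈ {18}
|AC| ∈ [36, 64]
|BD| ∈ [4, 32]
|AD| ∈ [18, 82]

|AD| ∈ [18, 82]  (≈ [18.0000, 82.0000])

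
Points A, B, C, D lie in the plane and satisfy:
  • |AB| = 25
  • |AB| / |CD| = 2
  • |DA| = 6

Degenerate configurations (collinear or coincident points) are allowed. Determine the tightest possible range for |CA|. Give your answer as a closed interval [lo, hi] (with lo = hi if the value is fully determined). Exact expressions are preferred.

|AB| ∈ {25}
|AD| ∈ {6}
|CD| ∈ {25/2}
|BD| ∈ [19, 31]
|AC| ∈ [13/2, 37/2]
|BC| ∈ [13/2, 87/2]

|CA| ∈ [13/2, 37/2]  (≈ [6.5000, 18.5000])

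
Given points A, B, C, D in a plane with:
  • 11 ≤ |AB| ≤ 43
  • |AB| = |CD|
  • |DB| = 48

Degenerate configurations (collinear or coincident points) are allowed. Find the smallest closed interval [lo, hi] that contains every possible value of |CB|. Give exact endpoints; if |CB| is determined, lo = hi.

|AB| ∈ [11, 43]
|BD| ∈ {48}
|CD| ∈ [11, 43]
|AD| ∈ [5, 91]
|BC| ∈ [5, 91]
|AC| ∈ [0, 134]

|CB| ∈ [5, 91]  (≈ [5.0000, 91.0000])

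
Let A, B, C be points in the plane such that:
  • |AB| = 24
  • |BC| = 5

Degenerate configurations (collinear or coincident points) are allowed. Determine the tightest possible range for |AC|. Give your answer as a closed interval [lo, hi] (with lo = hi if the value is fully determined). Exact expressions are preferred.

|AC| ∈ [19, 29]  (≈ [19.0000, 29.0000])

|AB| ∈ {24}
|BC| ∈ {5}
|AC| ∈ [19, 29]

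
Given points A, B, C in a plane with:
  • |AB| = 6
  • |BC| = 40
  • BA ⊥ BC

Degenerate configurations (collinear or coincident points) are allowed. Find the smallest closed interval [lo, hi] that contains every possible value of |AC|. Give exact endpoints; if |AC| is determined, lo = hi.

|AC| = 2·√(409)  (≈ 40.4475)

|AB| ∈ {6}
|BC| ∈ {40}
|AC| ∈ {2·√(409)}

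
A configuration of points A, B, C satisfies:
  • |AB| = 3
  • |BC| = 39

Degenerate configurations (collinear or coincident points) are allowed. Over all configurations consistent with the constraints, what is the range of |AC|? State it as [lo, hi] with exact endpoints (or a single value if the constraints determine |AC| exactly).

|AC| ∈ [36, 42]  (≈ [36.0000, 42.0000])

|AB| ∈ {3}
|BC| ∈ {39}
|AC| ∈ [36, 42]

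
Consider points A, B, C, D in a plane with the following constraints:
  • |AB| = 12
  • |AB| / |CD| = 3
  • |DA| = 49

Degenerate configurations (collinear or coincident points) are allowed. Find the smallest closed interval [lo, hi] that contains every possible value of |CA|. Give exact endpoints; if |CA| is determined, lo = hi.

|AB| ∈ {12}
|AD| ∈ {49}
|CD| ∈ {4}
|BD| ∈ [37, 61]
|AC| ∈ [45, 53]
|BC| ∈ [33, 65]

|CA| ∈ [45, 53]  (≈ [45.0000, 53.0000])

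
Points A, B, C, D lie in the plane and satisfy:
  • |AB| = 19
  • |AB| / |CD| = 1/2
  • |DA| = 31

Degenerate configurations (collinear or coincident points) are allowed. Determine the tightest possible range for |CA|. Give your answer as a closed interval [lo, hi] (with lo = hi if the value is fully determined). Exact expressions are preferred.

|CA| ∈ [7, 69]  (≈ [7.0000, 69.0000])

|AB| ∈ {19}
|AD| ∈ {31}
|CD| ∈ {38}
|BD| ∈ [12, 50]
|AC| ∈ [7, 69]
|BC| ∈ [0, 88]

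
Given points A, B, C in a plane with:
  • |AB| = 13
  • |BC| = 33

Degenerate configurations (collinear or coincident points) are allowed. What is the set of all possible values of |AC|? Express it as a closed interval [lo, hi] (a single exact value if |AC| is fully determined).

|AB| ∈ {13}
|BC| ∈ {33}
|AC| ∈ [20, 46]

|AC| ∈ [20, 46]  (≈ [20.0000, 46.0000])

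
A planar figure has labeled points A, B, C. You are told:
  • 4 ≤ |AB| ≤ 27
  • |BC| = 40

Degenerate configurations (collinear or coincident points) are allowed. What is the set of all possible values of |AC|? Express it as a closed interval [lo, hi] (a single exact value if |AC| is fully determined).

|AC| ∈ [13, 67]  (≈ [13.0000, 67.0000])

|AB| ∈ [4, 27]
|BC| ∈ {40}
|AC| ∈ [13, 67]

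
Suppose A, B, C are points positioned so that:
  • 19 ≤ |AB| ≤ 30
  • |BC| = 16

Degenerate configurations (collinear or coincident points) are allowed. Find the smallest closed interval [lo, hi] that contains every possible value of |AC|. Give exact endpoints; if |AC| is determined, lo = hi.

|AB| ∈ [19, 30]
|BC| ∈ {16}
|AC| ∈ [3, 46]

|AC| ∈ [3, 46]  (≈ [3.0000, 46.0000])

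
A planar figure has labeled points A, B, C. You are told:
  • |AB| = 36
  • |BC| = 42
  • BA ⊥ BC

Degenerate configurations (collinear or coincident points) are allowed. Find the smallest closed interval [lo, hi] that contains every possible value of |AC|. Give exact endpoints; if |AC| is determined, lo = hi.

|AC| = 6·√(85)  (≈ 55.3173)

|AB| ∈ {36}
|BC| ∈ {42}
|AC| ∈ {6·√(85)}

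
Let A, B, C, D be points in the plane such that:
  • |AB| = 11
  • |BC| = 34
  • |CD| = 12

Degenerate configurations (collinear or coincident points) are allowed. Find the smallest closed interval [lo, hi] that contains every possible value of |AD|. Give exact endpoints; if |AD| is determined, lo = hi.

|AB| ∈ {11}
|BC| ∈ {34}
|CD| ∈ {12}
|AC| ∈ [23, 45]
|BD| ∈ [22, 46]
|AD| ∈ [11, 57]

|AD| ∈ [11, 57]  (≈ [11.0000, 57.0000])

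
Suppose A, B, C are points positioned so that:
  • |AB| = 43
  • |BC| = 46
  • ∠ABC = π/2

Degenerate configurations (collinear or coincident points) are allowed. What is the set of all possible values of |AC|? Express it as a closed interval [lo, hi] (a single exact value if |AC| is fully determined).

|AB| ∈ {43}
|BC| ∈ {46}
|AC| ∈ {√(3965)}

|AC| = √(3965)  (≈ 62.9682)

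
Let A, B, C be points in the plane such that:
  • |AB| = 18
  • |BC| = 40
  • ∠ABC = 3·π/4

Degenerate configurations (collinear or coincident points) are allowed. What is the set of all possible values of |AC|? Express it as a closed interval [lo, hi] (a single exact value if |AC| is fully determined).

|AB| ∈ {18}
|BC| ∈ {40}
|AC| ∈ {2·√(180·√(2) + 481)}

|AC| = 2·√(180·√(2) + 481)  (≈ 54.2424)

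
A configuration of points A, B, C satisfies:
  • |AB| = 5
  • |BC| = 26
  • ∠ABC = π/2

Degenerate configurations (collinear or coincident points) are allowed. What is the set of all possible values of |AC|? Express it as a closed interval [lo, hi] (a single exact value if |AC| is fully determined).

|AB| ∈ {5}
|BC| ∈ {26}
|AC| ∈ {√(701)}

|AC| = √(701)  (≈ 26.4764)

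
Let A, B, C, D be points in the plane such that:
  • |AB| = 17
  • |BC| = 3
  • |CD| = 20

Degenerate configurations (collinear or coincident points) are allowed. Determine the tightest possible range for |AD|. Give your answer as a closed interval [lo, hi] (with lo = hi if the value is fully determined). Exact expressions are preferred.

|AD| ∈ [0, 40]  (≈ [0.0000, 40.0000])

|AB| ∈ {17}
|BC| ∈ {3}
|CD| ∈ {20}
|AC| ∈ [14, 20]
|BD| ∈ [17, 23]
|AD| ∈ [0, 40]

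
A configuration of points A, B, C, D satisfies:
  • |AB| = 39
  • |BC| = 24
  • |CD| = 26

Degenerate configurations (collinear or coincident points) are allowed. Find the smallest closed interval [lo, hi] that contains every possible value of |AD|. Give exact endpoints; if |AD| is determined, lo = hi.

|AB| ∈ {39}
|BC| ∈ {24}
|CD| ∈ {26}
|AC| ∈ [15, 63]
|BD| ∈ [2, 50]
|AD| ∈ [0, 89]

|AD| ∈ [0, 89]  (≈ [0.0000, 89.0000])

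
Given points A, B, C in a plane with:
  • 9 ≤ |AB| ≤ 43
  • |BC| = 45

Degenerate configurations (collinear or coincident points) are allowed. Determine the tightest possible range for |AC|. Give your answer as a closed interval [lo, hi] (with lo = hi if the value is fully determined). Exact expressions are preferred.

|AB| ∈ [9, 43]
|BC| ∈ {45}
|AC| ∈ [2, 88]

|AC| ∈ [2, 88]  (≈ [2.0000, 88.0000])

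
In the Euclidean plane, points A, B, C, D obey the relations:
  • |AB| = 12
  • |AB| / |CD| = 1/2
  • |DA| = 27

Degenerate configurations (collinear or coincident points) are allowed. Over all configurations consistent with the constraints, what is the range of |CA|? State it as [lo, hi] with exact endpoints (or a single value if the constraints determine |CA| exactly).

|CA| ∈ [3, 51]  (≈ [3.0000, 51.0000])

|AB| ∈ {12}
|AD| ∈ {27}
|CD| ∈ {24}
|BD| ∈ [15, 39]
|AC| ∈ [3, 51]
|BC| ∈ [0, 63]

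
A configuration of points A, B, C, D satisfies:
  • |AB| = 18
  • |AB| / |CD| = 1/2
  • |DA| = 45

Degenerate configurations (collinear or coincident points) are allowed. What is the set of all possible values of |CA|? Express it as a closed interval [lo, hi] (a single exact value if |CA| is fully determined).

|CA| ∈ [9, 81]  (≈ [9.0000, 81.0000])

|AB| ∈ {18}
|AD| ∈ {45}
|CD| ∈ {36}
|BD| ∈ [27, 63]
|AC| ∈ [9, 81]
|BC| ∈ [0, 99]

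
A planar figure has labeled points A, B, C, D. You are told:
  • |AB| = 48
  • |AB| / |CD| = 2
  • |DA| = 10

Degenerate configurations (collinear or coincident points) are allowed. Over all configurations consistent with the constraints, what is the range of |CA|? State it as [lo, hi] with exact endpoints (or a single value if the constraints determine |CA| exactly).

|AB| ∈ {48}
|AD| ∈ {10}
|CD| ∈ {24}
|BD| ∈ [38, 58]
|AC| ∈ [14, 34]
|BC| ∈ [14, 82]

|CA| ∈ [14, 34]  (≈ [14.0000, 34.0000])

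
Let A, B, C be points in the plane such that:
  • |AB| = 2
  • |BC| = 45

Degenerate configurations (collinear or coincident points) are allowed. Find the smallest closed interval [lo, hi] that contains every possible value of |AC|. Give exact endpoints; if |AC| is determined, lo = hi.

|AC| ∈ [43, 47]  (≈ [43.0000, 47.0000])

|AB| ∈ {2}
|BC| ∈ {45}
|AC| ∈ [43, 47]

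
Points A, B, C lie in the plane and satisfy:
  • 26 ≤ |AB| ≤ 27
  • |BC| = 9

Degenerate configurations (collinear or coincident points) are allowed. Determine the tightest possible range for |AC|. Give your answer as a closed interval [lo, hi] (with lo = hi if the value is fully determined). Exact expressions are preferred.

|AC| ∈ [17, 36]  (≈ [17.0000, 36.0000])

|AB| ∈ [26, 27]
|BC| ∈ {9}
|AC| ∈ [17, 36]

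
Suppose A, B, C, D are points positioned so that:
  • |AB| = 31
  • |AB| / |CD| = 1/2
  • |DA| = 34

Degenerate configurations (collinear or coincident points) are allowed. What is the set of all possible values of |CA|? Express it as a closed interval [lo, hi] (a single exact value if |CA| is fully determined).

|AB| ∈ {31}
|AD| ∈ {34}
|CD| ∈ {62}
|BD| ∈ [3, 65]
|AC| ∈ [28, 96]
|BC| ∈ [0, 127]

|CA| ∈ [28, 96]  (≈ [28.0000, 96.0000])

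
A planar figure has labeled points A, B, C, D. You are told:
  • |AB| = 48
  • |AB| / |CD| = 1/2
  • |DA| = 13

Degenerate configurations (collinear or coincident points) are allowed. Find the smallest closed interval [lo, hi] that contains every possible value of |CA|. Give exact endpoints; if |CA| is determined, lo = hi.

|CA| ∈ [83, 109]  (≈ [83.0000, 109.0000])

|AB| ∈ {48}
|AD| ∈ {13}
|CD| ∈ {96}
|BD| ∈ [35, 61]
|AC| ∈ [83, 109]
|BC| ∈ [35, 157]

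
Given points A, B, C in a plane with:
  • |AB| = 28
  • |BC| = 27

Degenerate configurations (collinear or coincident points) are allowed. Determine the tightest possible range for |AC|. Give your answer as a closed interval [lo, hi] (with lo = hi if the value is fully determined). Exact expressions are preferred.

|AC| ∈ [1, 55]  (≈ [1.0000, 55.0000])

|AB| ∈ {28}
|BC| ∈ {27}
|AC| ∈ [1, 55]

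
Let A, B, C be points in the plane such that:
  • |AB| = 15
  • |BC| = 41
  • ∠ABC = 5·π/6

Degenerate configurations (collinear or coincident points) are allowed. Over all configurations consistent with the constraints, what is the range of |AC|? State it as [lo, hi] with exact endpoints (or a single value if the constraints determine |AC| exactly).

|AC| = √(615·√(3) + 1906)  (≈ 54.5088)

|AB| ∈ {15}
|BC| ∈ {41}
|AC| ∈ {√(615·√(3) + 1906)}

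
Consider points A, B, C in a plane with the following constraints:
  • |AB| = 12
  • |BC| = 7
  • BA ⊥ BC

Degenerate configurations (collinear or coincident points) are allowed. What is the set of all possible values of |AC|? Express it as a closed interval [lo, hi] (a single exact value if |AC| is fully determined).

|AC| = √(193)  (≈ 13.8924)

|AB| ∈ {12}
|BC| ∈ {7}
|AC| ∈ {√(193)}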